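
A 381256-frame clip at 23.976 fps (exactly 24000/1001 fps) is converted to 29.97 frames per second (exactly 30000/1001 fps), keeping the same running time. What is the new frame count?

476570 frames

Target frames = source frames × (target rate / source rate) = 381256 × (30000/1001)/(24000/1001) = 381256 × 5/4 = 476570.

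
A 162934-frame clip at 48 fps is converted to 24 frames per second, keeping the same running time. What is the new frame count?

Target frames = source frames × (target rate / source rate) = 162934 × (24)/(48) = 162934 × 1/2 = 81467.

81467 frames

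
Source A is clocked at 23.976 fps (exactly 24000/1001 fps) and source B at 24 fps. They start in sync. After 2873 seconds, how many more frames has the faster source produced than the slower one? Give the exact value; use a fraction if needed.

5304/77 frames

A emits 24000/1001 × 2873 = 5304000/77 frames; B emits 24 × 2873 = 68952.
Difference = 5304/77 frames (≈ 68.8831); B is ahead of A.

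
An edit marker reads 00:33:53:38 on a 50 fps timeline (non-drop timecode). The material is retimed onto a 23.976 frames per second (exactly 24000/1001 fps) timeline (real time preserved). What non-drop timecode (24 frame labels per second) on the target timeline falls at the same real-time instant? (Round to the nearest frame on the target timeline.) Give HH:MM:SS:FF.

00:33:51:17

Source frame index: (0×3600 + 33×60 + 53) × 50 + 38 = 101688.
Real time: 101688 / (50) = 50844/25 s.
Target frame: (50844/25) × (24000/1001) = 48810240/1001 ≈ 48761.479 → 48761.
At 24 labels/s: frame 48761 → 00:33:51:17.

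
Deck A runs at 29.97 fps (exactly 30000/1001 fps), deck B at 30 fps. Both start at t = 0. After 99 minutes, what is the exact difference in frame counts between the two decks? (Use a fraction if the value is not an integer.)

16200/91 frames

99 min = 5940 s.
A emits 30000/1001 × 5940 = 16200000/91 frames; B emits 30 × 5940 = 178200.
Difference = 16200/91 frames (≈ 178.0220); B is ahead of A.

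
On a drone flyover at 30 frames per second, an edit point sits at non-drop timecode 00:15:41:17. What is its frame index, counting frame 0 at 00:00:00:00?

frame 28247

Total seconds to the label: (0 × 3600 + 15 × 60 + 41) = 941.
Frame index = 941 × 30 + 17 = 28247.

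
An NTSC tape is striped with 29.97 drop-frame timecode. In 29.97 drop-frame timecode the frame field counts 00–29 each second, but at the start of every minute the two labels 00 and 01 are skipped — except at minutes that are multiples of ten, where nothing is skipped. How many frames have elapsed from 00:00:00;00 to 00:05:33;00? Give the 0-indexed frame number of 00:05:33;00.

As if non-drop at 30 labels/s: (0 × 3600 + 5 × 60 + 33) × 30 + 0 = 9990.
Minute boundaries passed: 5; those not divisible by 10: 5 − 0 = 5; dropped labels = 2 × 5 = 10.
Actual frame index = 9990 − 10 = 9980.

9980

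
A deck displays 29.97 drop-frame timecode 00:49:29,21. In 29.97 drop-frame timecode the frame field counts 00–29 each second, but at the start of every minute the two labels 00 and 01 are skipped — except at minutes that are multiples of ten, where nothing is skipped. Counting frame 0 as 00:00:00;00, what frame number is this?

89001

Complete 10-minute blocks: 4, each 17982 frames → 71928.
Remaining 9 whole minutes in the current block: 1800 + 8 × 1798 = 16184 frames.
Within the current minute: 29 × 30 + 21 − 2 = 889 (labels ;00/;01 skipped at this minute). Total = 71928 + 16184 + 889 = 89001.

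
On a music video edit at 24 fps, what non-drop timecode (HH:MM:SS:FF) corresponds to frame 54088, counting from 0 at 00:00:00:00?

00:37:33:16

54088 ÷ 24 = 2253 full seconds, remainder 16 frames.
2253 s = 0 h 37 min 33 s.
Timecode: 00:37:33:16.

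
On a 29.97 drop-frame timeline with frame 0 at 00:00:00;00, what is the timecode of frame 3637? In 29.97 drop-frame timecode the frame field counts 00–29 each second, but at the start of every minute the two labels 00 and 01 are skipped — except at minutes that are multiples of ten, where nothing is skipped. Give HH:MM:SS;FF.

Each 10-minute DF block holds 10 × 60 × 30 − 9 × 2 = 17982 frames. 3637 ÷ 17982 → 0 full blocks, remainder 3637.
Within the partial block the first minute is 1800 frames and each further minute 1798, so 2 further minute boundaries passed. Total skipped labels = 18 × 0 + 2 × 2 = 4.
Non-drop label index = 3637 + 4 = 3641; at 30 labels/s that is 00:02:01:11, i.e. DF 00:02:01;11.

00:02:01;11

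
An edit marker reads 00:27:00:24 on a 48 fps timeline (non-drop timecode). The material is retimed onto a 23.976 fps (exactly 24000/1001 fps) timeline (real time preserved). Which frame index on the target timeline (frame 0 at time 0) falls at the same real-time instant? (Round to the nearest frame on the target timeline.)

frame 38853

Source frame index: (0×3600 + 27×60 + 0) × 48 + 24 = 77784.
Real time: 77784 / (48) = 3241/2 s.
Target frame: (3241/2) × (24000/1001) = 5556000/143 ≈ 38853.147 → 38853.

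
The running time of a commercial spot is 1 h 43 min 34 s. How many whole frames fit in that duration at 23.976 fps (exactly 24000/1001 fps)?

1 h 43 min 34 s = 6214 s.
Frames = 6214 × 24000/1001 = 11472000/77 ≈ 148987.0130.
Complete frames: 148987.

148987 frames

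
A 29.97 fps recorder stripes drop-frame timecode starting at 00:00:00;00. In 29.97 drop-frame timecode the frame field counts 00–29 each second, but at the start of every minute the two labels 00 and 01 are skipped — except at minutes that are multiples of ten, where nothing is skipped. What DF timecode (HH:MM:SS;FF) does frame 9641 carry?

Each 10-minute DF block holds 10 × 60 × 30 − 9 × 2 = 17982 frames. 9641 ÷ 17982 → 0 full blocks, remainder 9641.
Within the partial block the first minute is 1800 frames and each further minute 1798, so 5 further minute boundaries passed. Total skipped labels = 18 × 0 + 2 × 5 = 10.
Non-drop label index = 9641 + 10 = 9651; at 30 labels/s that is 00:05:21:21, i.e. DF 00:05:21;21.

00:05:21;21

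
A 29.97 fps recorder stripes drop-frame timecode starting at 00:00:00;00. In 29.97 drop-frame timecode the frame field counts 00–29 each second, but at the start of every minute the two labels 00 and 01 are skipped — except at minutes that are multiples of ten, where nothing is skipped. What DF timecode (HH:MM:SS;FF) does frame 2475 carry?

00:01:22;17

Ten DF minutes hold 17982 frames, so frame 2475 lies in block 0 (frames 0–17981) with 2475 frames into that block.
The block's first minute is 1800 frames and the rest 1798 each; 2475 frames reaches minute 1, so 0 × 18 + 1 × 2 = 2 labels have been skipped so far.
Adding those back, label number 2475 + 2 = 2477 at 30 labels/s is 82 s + 17 f = 0 h 1 min 22 s frame 17, i.e. 00:01:22;17.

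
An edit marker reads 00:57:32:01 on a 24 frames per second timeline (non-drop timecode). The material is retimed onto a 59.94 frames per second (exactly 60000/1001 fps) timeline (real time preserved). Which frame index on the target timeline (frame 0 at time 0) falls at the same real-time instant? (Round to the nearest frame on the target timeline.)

Source frame index: (0×3600 + 57×60 + 32) × 24 + 1 = 82849.
Real time: 82849 / (24) = 82849/24 s.
Target frame: (82849/24) × (60000/1001) = 15932500/77 ≈ 206915.584 → 206916.

frame 206916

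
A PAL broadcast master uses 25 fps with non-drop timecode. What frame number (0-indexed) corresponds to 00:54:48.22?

Total seconds to the label: (0 × 3600 + 54 × 60 + 48) = 3288.
Frame index = 3288 × 25 + 22 = 82222.

82222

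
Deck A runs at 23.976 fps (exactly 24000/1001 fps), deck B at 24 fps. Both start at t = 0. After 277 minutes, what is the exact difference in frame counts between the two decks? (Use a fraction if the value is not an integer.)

277 min = 16620 s.
A emits 24000/1001 × 16620 = 398880000/1001 frames; B emits 24 × 16620 = 398880.
Difference = 398880/1001 frames (≈ 398.4815); B is ahead of A.

398880/1001 frames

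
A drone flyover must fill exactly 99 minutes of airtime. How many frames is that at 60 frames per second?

356400 frames

99 min = 5940 s.
Frames = 5940 × 60 = 356400.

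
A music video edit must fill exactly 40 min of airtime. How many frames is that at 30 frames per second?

72000 frames

40 min = 2400 s.
Frames = 2400 × 30 = 72000.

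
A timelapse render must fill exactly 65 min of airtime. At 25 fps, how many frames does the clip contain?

97500 frames

65 min = 3900 s.
Frames = 3900 × 25 = 97500.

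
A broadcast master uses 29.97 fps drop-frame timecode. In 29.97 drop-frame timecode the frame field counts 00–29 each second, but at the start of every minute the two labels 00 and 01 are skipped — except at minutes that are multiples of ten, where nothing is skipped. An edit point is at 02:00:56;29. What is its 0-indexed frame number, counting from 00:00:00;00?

217493

As if non-drop at 30 labels/s: (2 × 3600 + 0 × 60 + 56) × 30 + 29 = 217709.
Minute boundaries passed: 120; those not divisible by 10: 120 − 12 = 108; dropped labels = 2 × 108 = 216.
Actual frame index = 217709 − 216 = 217493.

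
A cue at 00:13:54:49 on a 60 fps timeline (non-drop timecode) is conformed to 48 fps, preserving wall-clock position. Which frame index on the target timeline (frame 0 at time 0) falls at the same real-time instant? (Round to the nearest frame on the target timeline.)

frame 40071

Source frame index: (0×3600 + 13×60 + 54) × 60 + 49 = 50089.
Real time: 50089 / (60) = 50089/60 s.
Target frame: (50089/60) × (48) = 200356/5 ≈ 40071.200 → 40071.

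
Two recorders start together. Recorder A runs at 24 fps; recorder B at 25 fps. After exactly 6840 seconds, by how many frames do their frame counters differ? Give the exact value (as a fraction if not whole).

6840 frames

A emits 24 × 6840 = 164160 frames; B emits 25 × 6840 = 171000.
Difference = 6840 frames; B is ahead of A.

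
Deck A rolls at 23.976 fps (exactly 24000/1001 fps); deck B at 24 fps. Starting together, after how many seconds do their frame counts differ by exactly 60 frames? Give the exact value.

2502.5 seconds

The gap grows by |24 − 24000/1001| = 24/1001 frames per second.
Time for a 60-frame gap: 60 ÷ (24/1001) = 2502.5 s.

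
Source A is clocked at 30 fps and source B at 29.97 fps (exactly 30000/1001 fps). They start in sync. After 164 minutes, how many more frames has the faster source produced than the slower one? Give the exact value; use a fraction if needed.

295200/1001 frames

164 min = 9840 s.
A emits 30 × 9840 = 295200 frames; B emits 30000/1001 × 9840 = 295200000/1001.
Difference = 295200/1001 frames (≈ 294.9051); B is behind A.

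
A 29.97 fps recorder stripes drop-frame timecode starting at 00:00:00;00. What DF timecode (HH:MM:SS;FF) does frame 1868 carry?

Each 10-minute DF block holds 10 × 60 × 30 − 9 × 2 = 17982 frames. 1868 ÷ 17982 → 0 full blocks, remainder 1868.
Within the partial block the first minute is 1800 frames and each further minute 1798, so 1 further minute boundary passed. Total skipped labels = 18 × 0 + 2 × 1 = 2.
Non-drop label index = 1868 + 2 = 1870; at 30 labels/s that is 00:01:02:10, i.e. DF 00:01:02;10.

00:01:02;10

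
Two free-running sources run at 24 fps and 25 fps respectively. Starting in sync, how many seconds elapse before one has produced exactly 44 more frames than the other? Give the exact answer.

44 seconds

The gap grows by |25 − 24| = 1 frame per second.
Time for a 44-frame gap: 44 ÷ (1) = 44 s.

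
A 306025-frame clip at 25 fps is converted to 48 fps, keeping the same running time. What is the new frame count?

Target frames = source frames × (target rate / source rate) = 306025 × (48)/(25) = 306025 × 48/25 = 587568.

587568 frames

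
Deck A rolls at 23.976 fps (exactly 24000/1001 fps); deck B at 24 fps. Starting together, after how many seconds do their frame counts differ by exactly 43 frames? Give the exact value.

The gap grows by |24 − 24000/1001| = 24/1001 frames per second.
Time for a 43-frame gap: 43 ÷ (24/1001) = 43043/24 s.

43043/24 seconds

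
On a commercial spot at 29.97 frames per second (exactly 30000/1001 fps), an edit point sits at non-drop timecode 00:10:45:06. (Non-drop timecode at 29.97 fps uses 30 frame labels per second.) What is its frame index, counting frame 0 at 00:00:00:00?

frame 19356

Total seconds to the label: (0 × 3600 + 10 × 60 + 45) = 645.
Frame index = 645 × 30 + 6 = 19356.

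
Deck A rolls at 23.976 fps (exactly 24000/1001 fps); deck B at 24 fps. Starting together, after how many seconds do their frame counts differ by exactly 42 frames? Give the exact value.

1751.75 seconds

The gap grows by |24 − 24000/1001| = 24/1001 frames per second.
Time for a 42-frame gap: 42 ÷ (24/1001) = 1751.75 s.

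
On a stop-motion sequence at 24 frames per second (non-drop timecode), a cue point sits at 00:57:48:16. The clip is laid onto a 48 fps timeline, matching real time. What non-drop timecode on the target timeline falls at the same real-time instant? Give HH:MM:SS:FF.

Source frame index: (0×3600 + 57×60 + 48) × 24 + 16 = 83248.
Real time: 83248 / (24) = 10406/3 s.
Target frame: (10406/3) × (48) = 166496.
At 48 labels/s: frame 166496 → 00:57:48:32.

00:57:48:32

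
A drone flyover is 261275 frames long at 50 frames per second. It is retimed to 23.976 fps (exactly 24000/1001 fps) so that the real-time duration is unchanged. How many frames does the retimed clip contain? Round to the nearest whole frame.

Frames at target rate = 261275 × (24000/1001) / (50) = 17916000/143 ≈ 125286.713.
Nearest whole frame: 125287.

125287 frames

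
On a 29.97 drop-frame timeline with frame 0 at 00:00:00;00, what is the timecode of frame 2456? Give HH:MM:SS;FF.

00:01:21;28

Ten DF minutes hold 17982 frames, so frame 2456 lies in block 0 (frames 0–17981) with 2456 frames into that block.
The block's first minute is 1800 frames and the rest 1798 each; 2456 frames reaches minute 1, so 0 × 18 + 1 × 2 = 2 labels have been skipped so far.
Adding those back, label number 2456 + 2 = 2458 at 30 labels/s is 81 s + 28 f = 0 h 1 min 21 s frame 28, i.e. 00:01:21;28.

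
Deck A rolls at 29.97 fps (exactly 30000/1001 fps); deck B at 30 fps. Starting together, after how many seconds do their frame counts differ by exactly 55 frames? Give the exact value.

11011/6 seconds

The gap grows by |30 − 30000/1001| = 30/1001 frames per second.
Time for a 55-frame gap: 55 ÷ (30/1001) = 11011/6 s.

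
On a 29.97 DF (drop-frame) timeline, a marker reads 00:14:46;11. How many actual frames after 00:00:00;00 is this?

26565

As if non-drop at 30 labels/s: (0 × 3600 + 14 × 60 + 46) × 30 + 11 = 26591.
Minute boundaries passed: 14; those not divisible by 10: 14 − 1 = 13; dropped labels = 2 × 13 = 26.
Actual frame index = 26591 − 26 = 26565.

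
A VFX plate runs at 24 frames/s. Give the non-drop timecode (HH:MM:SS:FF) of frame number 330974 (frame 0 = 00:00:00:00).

03:49:50:14

330974 ÷ 24 = 13790 full seconds, remainder 14 frames.
13790 s = 3 h 49 min 50 s.
Timecode: 03:49:50:14.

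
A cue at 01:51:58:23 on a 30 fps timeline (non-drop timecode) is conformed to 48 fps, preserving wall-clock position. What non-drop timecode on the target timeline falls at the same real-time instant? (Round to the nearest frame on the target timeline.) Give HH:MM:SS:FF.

01:51:58:37

Source frame index: (1×3600 + 51×60 + 58) × 30 + 23 = 201563.
Real time: 201563 / (30) = 201563/30 s.
Target frame: (201563/30) × (48) = 1612504/5 ≈ 322500.800 → 322501.
At 48 labels/s: frame 322501 → 01:51:58:37.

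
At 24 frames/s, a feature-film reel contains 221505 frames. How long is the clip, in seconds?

9229.375 seconds

Running time = 221505 / (24) = 9229.375 s.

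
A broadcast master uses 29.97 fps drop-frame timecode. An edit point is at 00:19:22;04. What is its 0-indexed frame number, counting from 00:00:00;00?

As if non-drop at 30 labels/s: (0 × 3600 + 19 × 60 + 22) × 30 + 4 = 34864.
Minute boundaries passed: 19; those not divisible by 10: 19 − 1 = 18; dropped labels = 2 × 18 = 36.
Actual frame index = 34864 − 36 = 34828.

34828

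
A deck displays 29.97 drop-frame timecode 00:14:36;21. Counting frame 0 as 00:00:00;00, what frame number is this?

As if non-drop at 30 labels/s: (0 × 3600 + 14 × 60 + 36) × 30 + 21 = 26301.
Minute boundaries passed: 14; those not divisible by 10: 14 − 1 = 13; dropped labels = 2 × 13 = 26.
Actual frame index = 26301 − 26 = 26275.

26275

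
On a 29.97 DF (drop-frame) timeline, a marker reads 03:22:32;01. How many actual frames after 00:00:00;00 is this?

Complete 10-minute blocks: 20, each 17982 frames → 359640.
Remaining 2 whole minutes in the current block: 1800 + 1 × 1798 = 3598 frames.
Within the current minute: 32 × 30 + 1 − 2 = 959 (labels ;00/;01 skipped at this minute). Total = 359640 + 3598 + 959 = 364197.

364197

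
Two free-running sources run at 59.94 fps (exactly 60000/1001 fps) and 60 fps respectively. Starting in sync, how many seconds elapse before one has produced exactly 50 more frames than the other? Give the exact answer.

The gap grows by |60 − 60000/1001| = 60/1001 frames per second.
Time for a 50-frame gap: 50 ÷ (60/1001) = 5005/6 s.

5005/6 seconds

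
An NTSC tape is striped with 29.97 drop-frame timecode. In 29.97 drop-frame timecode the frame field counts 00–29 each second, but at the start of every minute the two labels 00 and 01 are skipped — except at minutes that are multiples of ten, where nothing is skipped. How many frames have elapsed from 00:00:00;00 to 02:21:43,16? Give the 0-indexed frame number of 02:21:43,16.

254852

As if non-drop at 30 labels/s: (2 × 3600 + 21 × 60 + 43) × 30 + 16 = 255106.
Minute boundaries passed: 141; those not divisible by 10: 141 − 14 = 127; dropped labels = 2 × 127 = 254.
Actual frame index = 255106 − 254 = 254852.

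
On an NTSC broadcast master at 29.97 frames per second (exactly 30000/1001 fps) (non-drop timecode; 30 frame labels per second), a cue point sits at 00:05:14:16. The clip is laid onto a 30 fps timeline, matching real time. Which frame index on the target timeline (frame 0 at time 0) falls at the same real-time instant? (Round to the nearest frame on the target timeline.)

frame 9445

Source frame index: (0×3600 + 5×60 + 14) × 30 + 16 = 9436.
Real time: 9436 / (30000/1001) = 2361359/7500 s.
Target frame: (2361359/7500) × (30) = 2361359/250 ≈ 9445.436 → 9445.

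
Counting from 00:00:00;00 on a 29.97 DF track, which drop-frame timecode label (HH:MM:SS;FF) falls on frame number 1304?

00:00:43;14

Each 10-minute DF block holds 10 × 60 × 30 − 9 × 2 = 17982 frames. 1304 ÷ 17982 → 0 full blocks, remainder 1304.
Within the partial block the first minute is 1800 frames and each further minute 1798, so 0 further minute boundaries passed. Total skipped labels = 18 × 0 + 2 × 0 = 0.
Non-drop label index = 1304 + 0 = 1304; at 30 labels/s that is 00:00:43:14, i.e. DF 00:00:43;14.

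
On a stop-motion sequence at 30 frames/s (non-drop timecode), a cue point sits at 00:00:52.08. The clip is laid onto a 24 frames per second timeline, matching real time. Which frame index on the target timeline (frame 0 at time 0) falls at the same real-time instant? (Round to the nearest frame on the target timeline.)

Source frame index: (0×3600 + 0×60 + 52) × 30 + 8 = 1568.
Real time: 1568 / (30) = 784/15 s.
Target frame: (784/15) × (24) = 6272/5 ≈ 1254.400 → 1254.

frame 1254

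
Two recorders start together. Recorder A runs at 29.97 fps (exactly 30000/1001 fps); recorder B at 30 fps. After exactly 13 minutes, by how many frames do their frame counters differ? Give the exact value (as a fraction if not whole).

13 min = 780 s.
A emits 30000/1001 × 780 = 1800000/77 frames; B emits 30 × 780 = 23400.
Difference = 1800/77 frames (≈ 23.3766); B is ahead of A.

1800/77 frames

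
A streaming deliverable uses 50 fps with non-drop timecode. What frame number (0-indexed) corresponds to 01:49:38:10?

328910

Total seconds to the label: (1 × 3600 + 49 × 60 + 38) = 6578.
Frame index = 6578 × 50 + 10 = 328910.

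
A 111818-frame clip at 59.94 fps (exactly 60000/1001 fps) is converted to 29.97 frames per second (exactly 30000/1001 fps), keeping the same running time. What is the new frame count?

Target frames = source frames × (target rate / source rate) = 111818 × (30000/1001)/(60000/1001) = 111818 × 1/2 = 55909.

55909 frames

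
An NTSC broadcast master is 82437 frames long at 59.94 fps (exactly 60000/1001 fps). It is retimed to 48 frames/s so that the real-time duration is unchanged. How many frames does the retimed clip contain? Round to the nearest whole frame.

Frames at target rate = 82437 × (48) / (60000/1001) = 82519437/1250 ≈ 66015.550.
Nearest whole frame: 66016.

66016 frames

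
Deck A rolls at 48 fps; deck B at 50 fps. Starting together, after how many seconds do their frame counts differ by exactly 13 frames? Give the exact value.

6.5 seconds

The gap grows by |50 − 48| = 2 frames per second.
Time for a 13-frame gap: 13 ÷ (2) = 6.5 s.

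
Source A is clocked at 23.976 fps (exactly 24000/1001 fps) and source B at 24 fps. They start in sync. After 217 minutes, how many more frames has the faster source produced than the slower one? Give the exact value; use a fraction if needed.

44640/143 frames

217 min = 13020 s.
A emits 24000/1001 × 13020 = 44640000/143 frames; B emits 24 × 13020 = 312480.
Difference = 44640/143 frames (≈ 312.1678); B is ahead of A.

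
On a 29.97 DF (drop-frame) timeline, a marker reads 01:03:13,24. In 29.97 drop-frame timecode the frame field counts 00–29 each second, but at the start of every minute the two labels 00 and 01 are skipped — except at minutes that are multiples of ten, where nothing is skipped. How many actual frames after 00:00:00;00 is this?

As if non-drop at 30 labels/s: (1 × 3600 + 3 × 60 + 13) × 30 + 24 = 113814.
Minute boundaries passed: 63; those not divisible by 10: 63 − 6 = 57; dropped labels = 2 × 57 = 114.
Actual frame index = 113814 − 114 = 113700.

113700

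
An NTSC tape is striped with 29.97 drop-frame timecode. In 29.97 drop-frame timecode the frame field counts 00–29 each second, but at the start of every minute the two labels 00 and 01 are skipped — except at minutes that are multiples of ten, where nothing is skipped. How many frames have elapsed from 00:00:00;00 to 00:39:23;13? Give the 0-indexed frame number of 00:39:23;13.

Complete 10-minute blocks: 3, each 17982 frames → 53946.
Remaining 9 whole minutes in the current block: 1800 + 8 × 1798 = 16184 frames.
Within the current minute: 23 × 30 + 13 − 2 = 701 (labels ;00/;01 skipped at this minute). Total = 53946 + 16184 + 701 = 70831.

70831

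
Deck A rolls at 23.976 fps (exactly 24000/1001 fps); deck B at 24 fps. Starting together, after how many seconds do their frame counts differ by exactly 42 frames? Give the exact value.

The gap grows by |24 − 24000/1001| = 24/1001 frames per second.
Time for a 42-frame gap: 42 ÷ (24/1001) = 1751.75 s.

1751.75 seconds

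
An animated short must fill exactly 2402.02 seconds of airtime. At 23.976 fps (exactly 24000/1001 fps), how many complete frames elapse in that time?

Frames = 2402.02 × 24000/1001 = 57648480/1001 ≈ 57590.8891.
Complete frames: 57590.

57590 frames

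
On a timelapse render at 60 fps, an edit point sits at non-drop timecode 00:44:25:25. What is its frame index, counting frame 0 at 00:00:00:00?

frame 159925

Total seconds to the label: (0 × 3600 + 44 × 60 + 25) = 2665.
Frame index = 2665 × 60 + 25 = 159925.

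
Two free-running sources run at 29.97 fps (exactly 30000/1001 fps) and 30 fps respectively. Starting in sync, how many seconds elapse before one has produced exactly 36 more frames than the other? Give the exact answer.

The gap grows by |30 − 30000/1001| = 30/1001 frames per second.
Time for a 36-frame gap: 36 ÷ (30/1001) = 1201.2 s.

1201.2 seconds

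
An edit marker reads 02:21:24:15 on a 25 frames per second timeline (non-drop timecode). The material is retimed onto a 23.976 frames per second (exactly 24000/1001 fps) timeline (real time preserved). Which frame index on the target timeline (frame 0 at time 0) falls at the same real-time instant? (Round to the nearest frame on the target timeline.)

frame 203427

Source frame index: (2×3600 + 21×60 + 24) × 25 + 15 = 212115.
Real time: 212115 / (25) = 42423/5 s.
Target frame: (42423/5) × (24000/1001) = 203630400/1001 ≈ 203426.973 → 203427.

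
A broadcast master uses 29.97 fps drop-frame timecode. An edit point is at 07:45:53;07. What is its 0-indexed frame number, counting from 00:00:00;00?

837759

As if non-drop at 30 labels/s: (7 × 3600 + 45 × 60 + 53) × 30 + 7 = 838597.
Minute boundaries passed: 465; those not divisible by 10: 465 − 46 = 419; dropped labels = 2 × 419 = 838.
Actual frame index = 838597 − 838 = 837759.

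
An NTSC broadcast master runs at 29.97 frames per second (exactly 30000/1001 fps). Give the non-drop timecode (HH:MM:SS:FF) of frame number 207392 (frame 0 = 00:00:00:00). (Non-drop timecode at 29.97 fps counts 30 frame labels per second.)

207392 ÷ 30 = 6913 full seconds, remainder 2 frames.
6913 s = 1 h 55 min 13 s.
Timecode: 01:55:13:02.

01:55:13:02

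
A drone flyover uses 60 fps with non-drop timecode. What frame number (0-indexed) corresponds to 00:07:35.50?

frame 27350

Total seconds to the label: (0 × 3600 + 7 × 60 + 35) = 455.
Frame index = 455 × 60 + 50 = 27350.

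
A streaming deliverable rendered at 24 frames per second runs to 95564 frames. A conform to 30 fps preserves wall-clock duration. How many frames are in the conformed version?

Target frames = source frames × (target rate / source rate) = 95564 × (30)/(24) = 95564 × 5/4 = 119455.

119455 frames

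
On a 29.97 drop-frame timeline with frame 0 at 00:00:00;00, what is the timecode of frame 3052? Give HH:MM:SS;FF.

Each 10-minute DF block holds 10 × 60 × 30 − 9 × 2 = 17982 frames. 3052 ÷ 17982 → 0 full blocks, remainder 3052.
Within the partial block the first minute is 1800 frames and each further minute 1798, so 1 further minute boundary passed. Total skipped labels = 18 × 0 + 2 × 1 = 2.
Non-drop label index = 3052 + 2 = 3054; at 30 labels/s that is 00:01:41:24, i.e. DF 00:01:41;24.

00:01:41;24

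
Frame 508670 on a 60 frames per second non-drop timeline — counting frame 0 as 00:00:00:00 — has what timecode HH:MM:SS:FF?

02:21:17:50

508670 ÷ 60 = 8477 full seconds, remainder 50 frames.
8477 s = 2 h 21 min 17 s.
Timecode: 02:21:17:50.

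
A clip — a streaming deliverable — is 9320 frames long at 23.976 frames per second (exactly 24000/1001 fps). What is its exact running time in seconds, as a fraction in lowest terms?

Running time = 9320 ÷ (24000/1001) = 9320 × 1001/24000 = 233233/600 s.

233233/600 seconds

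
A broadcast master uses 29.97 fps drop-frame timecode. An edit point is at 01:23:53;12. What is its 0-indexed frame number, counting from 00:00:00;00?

150852

Complete 10-minute blocks: 8, each 17982 frames → 143856.
Remaining 3 whole minutes in the current block: 1800 + 2 × 1798 = 5396 frames.
Within the current minute: 53 × 30 + 12 − 2 = 1600 (labels ;00/;01 skipped at this minute). Total = 143856 + 5396 + 1600 = 150852.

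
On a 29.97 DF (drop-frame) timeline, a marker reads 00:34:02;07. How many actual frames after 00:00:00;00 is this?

61205

Complete 10-minute blocks: 3, each 17982 frames → 53946.
Remaining 4 whole minutes in the current block: 1800 + 3 × 1798 = 7194 frames.
Within the current minute: 2 × 30 + 7 − 2 = 65 (labels ;00/;01 skipped at this minute). Total = 53946 + 7194 + 65 = 61205.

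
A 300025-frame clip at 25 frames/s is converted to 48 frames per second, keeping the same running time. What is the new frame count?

576048 frames

Target frames = source frames × (target rate / source rate) = 300025 × (48)/(25) = 300025 × 48/25 = 576048.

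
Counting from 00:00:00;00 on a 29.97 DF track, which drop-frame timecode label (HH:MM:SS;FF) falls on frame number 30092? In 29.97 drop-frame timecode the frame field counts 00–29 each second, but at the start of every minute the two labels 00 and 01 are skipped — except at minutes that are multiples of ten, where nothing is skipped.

00:16:44;02

Ten DF minutes hold 17982 frames, so frame 30092 lies in block 1 (frames 17982–35963) with 12110 frames into that block.
The block's first minute is 1800 frames and the rest 1798 each; 12110 frames reaches minute 6, so 1 × 18 + 6 × 2 = 30 labels have been skipped so far.
Adding those back, label number 30092 + 30 = 30122 at 30 labels/s is 1004 s + 2 f = 0 h 16 min 44 s frame 2, i.e. 00:16:44;02.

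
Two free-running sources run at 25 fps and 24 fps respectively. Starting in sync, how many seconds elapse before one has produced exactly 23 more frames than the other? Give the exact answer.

The gap grows by |24 − 25| = 1 frame per second.
Time for a 23-frame gap: 23 ÷ (1) = 23 s.

23 seconds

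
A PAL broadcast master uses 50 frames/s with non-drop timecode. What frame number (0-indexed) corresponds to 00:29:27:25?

88375

Total seconds to the label: (0 × 3600 + 29 × 60 + 27) = 1767.
Frame index = 1767 × 50 + 25 = 88375.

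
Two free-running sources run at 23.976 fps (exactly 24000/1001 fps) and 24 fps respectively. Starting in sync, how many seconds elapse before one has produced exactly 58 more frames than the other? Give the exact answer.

The gap grows by |24 − 24000/1001| = 24/1001 frames per second.
Time for a 58-frame gap: 58 ÷ (24/1001) = 29029/12 s.

29029/12 seconds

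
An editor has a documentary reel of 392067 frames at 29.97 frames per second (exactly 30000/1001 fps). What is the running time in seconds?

13081.9689 seconds

Running time = 392067 / (30000/1001) = 13081.9689 s.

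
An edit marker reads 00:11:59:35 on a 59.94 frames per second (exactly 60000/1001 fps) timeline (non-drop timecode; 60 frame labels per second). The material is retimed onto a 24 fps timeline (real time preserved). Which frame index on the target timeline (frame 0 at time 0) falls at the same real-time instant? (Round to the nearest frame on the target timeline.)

frame 17287

Source frame index: (0×3600 + 11×60 + 59) × 60 + 35 = 43175.
Real time: 43175 / (60000/1001) = 1728727/2400 s.
Target frame: (1728727/2400) × (24) = 1728727/100 ≈ 17287.270 → 17287.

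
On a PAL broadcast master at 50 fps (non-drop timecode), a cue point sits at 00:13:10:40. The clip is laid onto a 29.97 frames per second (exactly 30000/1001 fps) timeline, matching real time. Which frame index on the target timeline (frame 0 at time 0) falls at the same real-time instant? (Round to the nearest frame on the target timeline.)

Source frame index: (0×3600 + 13×60 + 10) × 50 + 40 = 39540.
Real time: 39540 / (50) = 3954/5 s.
Target frame: (3954/5) × (30000/1001) = 23724000/1001 ≈ 23700.300 → 23700.

frame 23700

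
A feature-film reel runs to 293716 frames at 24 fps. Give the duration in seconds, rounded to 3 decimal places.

12238.167 seconds

Running time = 293716 × 1/24 = 73429/6 s ≈ 12238.167 s.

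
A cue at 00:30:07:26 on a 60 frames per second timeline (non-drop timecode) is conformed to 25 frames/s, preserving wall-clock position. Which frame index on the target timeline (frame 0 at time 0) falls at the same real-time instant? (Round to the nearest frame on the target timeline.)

Source frame index: (0×3600 + 30×60 + 7) × 60 + 26 = 108446.
Real time: 108446 / (60) = 54223/30 s.
Target frame: (54223/30) × (25) = 271115/6 ≈ 45185.833 → 45186.

frame 45186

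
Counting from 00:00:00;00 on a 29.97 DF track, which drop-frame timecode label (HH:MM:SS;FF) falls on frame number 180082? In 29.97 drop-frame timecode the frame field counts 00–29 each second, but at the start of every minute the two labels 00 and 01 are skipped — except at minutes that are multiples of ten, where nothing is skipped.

Each 10-minute DF block holds 10 × 60 × 30 − 9 × 2 = 17982 frames. 180082 ÷ 17982 → 10 full blocks, remainder 262.
Within the partial block the first minute is 1800 frames and each further minute 1798, so 0 further minute boundaries passed. Total skipped labels = 18 × 10 + 2 × 0 = 180.
Non-drop label index = 180082 + 180 = 180262; at 30 labels/s that is 01:40:08:22, i.e. DF 01:40:08;22.

01:40:08;22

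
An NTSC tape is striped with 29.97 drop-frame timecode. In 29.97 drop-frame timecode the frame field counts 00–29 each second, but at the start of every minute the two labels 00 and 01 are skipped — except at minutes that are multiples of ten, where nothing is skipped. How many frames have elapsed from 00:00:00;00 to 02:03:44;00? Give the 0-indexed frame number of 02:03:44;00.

As if non-drop at 30 labels/s: (2 × 3600 + 3 × 60 + 44) × 30 + 0 = 222720.
Minute boundaries passed: 123; those not divisible by 10: 123 − 12 = 111; dropped labels = 2 × 111 = 222.
Actual frame index = 222720 − 222 = 222498.

222498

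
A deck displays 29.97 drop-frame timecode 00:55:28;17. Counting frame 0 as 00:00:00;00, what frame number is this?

99757

Complete 10-minute blocks: 5, each 17982 frames → 89910.
Remaining 5 whole minutes in the current block: 1800 + 4 × 1798 = 8992 frames.
Within the current minute: 28 × 30 + 17 − 2 = 855 (labels ;00/;01 skipped at this minute). Total = 89910 + 8992 + 855 = 99757.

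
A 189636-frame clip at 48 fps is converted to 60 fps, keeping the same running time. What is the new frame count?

Target frames = source frames × (target rate / source rate) = 189636 × (60)/(48) = 189636 × 5/4 = 237045.

237045 frames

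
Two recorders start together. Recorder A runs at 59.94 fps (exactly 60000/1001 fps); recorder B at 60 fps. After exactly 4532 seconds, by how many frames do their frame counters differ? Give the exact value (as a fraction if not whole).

24720/91 frames

A emits 60000/1001 × 4532 = 24720000/91 frames; B emits 60 × 4532 = 271920.
Difference = 24720/91 frames (≈ 271.6484); B is ahead of A.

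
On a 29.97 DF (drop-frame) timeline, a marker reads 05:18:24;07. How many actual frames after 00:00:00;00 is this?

As if non-drop at 30 labels/s: (5 × 3600 + 18 × 60 + 24) × 30 + 7 = 573127.
Minute boundaries passed: 318; those not divisible by 10: 318 − 31 = 287; dropped labels = 2 × 287 = 574.
Actual frame index = 573127 − 574 = 572553.

572553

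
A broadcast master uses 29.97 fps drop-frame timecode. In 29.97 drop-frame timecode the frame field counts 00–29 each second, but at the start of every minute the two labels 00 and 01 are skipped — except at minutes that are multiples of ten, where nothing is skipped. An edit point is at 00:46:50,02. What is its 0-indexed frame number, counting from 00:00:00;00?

84218

Complete 10-minute blocks: 4, each 17982 frames → 71928.
Remaining 6 whole minutes in the current block: 1800 + 5 × 1798 = 10790 frames.
Within the current minute: 50 × 30 + 2 − 2 = 1500 (labels ;00/;01 skipped at this minute). Total = 71928 + 10790 + 1500 = 84218.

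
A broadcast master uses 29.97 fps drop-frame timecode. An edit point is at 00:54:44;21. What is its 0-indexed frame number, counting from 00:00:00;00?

98443

Complete 10-minute blocks: 5, each 17982 frames → 89910.
Remaining 4 whole minutes in the current block: 1800 + 3 × 1798 = 7194 frames.
Within the current minute: 44 × 30 + 21 − 2 = 1339 (labels ;00/;01 skipped at this minute). Total = 89910 + 7194 + 1339 = 98443.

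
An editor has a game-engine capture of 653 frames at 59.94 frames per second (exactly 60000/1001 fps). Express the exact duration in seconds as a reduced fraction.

653653/60000 seconds

Running time = 653 ÷ (60000/1001) = 653 × 1001/60000 = 653653/60000 s.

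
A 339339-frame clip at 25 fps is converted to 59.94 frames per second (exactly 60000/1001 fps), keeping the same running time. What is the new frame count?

813600 frames

Target frames = source frames × (target rate / source rate) = 339339 × (60000/1001)/(25) = 339339 × 2400/1001 = 813600.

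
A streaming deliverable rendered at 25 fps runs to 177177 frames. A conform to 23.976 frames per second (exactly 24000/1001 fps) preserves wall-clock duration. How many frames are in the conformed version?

Target frames = source frames × (target rate / source rate) = 177177 × (24000/1001)/(25) = 177177 × 960/1001 = 169920.

169920 frames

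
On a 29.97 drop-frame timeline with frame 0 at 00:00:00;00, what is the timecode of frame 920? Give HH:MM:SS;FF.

00:00:30;20

Ten DF minutes hold 17982 frames, so frame 920 lies in block 0 (frames 0–17981) with 920 frames into that block.
The block's first minute is 1800 frames and the rest 1798 each; 920 frames reaches minute 0, so 0 × 18 + 0 × 2 = 0 labels have been skipped so far.
Adding those back, label number 920 + 0 = 920 at 30 labels/s is 30 s + 20 f = 0 h 0 min 30 s frame 20, i.e. 00:00:30;20.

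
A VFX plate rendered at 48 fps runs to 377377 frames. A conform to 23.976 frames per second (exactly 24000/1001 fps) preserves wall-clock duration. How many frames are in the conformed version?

188500 frames

Target frames = source frames × (target rate / source rate) = 377377 × (24000/1001)/(48) = 377377 × 500/1001 = 188500.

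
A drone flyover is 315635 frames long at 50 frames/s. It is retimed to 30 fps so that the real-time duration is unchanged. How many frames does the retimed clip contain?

Target frames = source frames × (target rate / source rate) = 315635 × (30)/(50) = 315635 × 3/5 = 189381.

189381 frames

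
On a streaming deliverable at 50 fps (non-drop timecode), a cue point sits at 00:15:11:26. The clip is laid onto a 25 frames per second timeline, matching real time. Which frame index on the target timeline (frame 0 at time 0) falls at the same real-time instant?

Source frame index: (0×3600 + 15×60 + 11) × 50 + 26 = 45576.
Real time: 45576 / (50) = 22788/25 s.
Target frame: (22788/25) × (25) = 22788.

frame 22788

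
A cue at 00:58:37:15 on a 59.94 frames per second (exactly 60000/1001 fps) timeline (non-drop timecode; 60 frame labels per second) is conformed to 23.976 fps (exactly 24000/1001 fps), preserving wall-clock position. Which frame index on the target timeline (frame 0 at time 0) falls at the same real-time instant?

frame 84414

Source frame index: (0×3600 + 58×60 + 37) × 60 + 15 = 211035.
Real time: 211035 / (60000/1001) = 14083069/4000 s.
Target frame: (14083069/4000) × (24000/1001) = 84414.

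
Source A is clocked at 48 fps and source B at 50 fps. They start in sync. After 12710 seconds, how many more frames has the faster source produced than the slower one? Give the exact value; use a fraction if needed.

25420 frames

A emits 48 × 12710 = 610080 frames; B emits 50 × 12710 = 635500.
Difference = 25420 frames; B is ahead of A.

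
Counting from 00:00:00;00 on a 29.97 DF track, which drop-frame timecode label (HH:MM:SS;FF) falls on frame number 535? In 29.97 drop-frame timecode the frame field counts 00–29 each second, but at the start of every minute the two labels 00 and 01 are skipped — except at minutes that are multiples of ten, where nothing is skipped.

Each 10-minute DF block holds 10 × 60 × 30 − 9 × 2 = 17982 frames. 535 ÷ 17982 → 0 full blocks, remainder 535.
Within the partial block the first minute is 1800 frames and each further minute 1798, so 0 further minute boundaries passed. Total skipped labels = 18 × 0 + 2 × 0 = 0.
Non-drop label index = 535 + 0 = 535; at 30 labels/s that is 00:00:17:25, i.e. DF 00:00:17;25.

00:00:17;25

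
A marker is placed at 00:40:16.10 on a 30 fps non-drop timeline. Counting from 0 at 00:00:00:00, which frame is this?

frame 72490

Total seconds to the label: (0 × 3600 + 40 × 60 + 16) = 2416.
Frame index = 2416 × 30 + 10 = 72490.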